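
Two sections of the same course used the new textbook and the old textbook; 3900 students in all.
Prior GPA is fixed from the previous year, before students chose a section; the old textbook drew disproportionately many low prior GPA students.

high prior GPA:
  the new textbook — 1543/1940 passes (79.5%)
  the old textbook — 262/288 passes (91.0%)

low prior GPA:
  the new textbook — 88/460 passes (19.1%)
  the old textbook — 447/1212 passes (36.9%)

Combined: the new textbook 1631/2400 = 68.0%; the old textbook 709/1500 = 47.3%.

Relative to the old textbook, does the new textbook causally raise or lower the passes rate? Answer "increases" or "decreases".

decreases

Within every prior GPA band level the old textbook has the higher rate, yet pooled the new textbook does — Simpson's reversal.
The imbalance in prior GPA band arose from how students were allocated, not from anything the teaching method did; and prior GPA band independently affects the outcome. The pooled gap is confounded — condition on prior GPA band.
Within each level — high prior GPA: 79.5% vs 91.0%; low prior GPA: 19.1% vs 36.9% — the old textbook is higher every time.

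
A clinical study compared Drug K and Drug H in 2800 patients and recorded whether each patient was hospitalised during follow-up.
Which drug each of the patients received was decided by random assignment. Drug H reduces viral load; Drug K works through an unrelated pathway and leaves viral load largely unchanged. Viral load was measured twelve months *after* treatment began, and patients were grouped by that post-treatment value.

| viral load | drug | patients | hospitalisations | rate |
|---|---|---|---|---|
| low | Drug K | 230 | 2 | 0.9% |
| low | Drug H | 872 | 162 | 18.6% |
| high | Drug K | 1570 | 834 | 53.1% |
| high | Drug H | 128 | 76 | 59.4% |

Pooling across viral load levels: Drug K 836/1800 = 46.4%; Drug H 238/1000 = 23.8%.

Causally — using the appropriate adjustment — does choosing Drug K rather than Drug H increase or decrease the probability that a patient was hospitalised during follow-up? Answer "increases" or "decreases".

increases

Because the drug influences viral load, viral load is a post-treatment mediator, not a confounder. Stratifying on it would bias the estimate; the causal effect is the crude pooled difference.
Pooled: Drug K 46.4% vs Drug H 23.8%; Drug H is lower overall.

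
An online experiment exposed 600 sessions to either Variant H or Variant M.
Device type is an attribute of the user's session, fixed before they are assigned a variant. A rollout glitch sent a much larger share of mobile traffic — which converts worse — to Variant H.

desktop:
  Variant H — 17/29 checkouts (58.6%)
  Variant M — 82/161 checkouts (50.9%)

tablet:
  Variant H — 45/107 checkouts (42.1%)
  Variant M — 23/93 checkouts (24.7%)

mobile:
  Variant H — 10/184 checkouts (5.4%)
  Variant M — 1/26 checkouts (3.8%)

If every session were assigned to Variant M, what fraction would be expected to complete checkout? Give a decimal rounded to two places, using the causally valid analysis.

0.26

The device type-specific comparison favours Variant H throughout, but the pooled figures favour Variant M. The question is whether to condition on device type.
Device type differs across variants for reasons unrelated to any effect of the variant itself, and it separately predicts the outcome — a classic confounder. We must compare within device type levels.
Standardising Variant M to the population device type mix: 0.317·82/161 + 0.333·23/93 + 0.350·1/26 = 0.257.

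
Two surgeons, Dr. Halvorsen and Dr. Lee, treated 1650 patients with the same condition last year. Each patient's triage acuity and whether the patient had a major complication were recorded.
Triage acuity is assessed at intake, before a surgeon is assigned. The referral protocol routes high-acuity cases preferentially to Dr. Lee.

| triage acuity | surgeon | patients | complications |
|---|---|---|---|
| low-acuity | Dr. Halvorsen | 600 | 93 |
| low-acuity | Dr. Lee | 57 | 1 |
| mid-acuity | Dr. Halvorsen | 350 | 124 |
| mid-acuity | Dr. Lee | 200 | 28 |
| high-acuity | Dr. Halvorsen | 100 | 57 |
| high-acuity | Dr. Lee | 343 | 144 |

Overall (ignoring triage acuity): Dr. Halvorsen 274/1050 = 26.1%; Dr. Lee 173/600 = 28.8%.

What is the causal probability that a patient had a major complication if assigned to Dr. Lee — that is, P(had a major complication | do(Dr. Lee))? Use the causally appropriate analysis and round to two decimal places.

0.17

Within every triage acuity level Dr. Lee has the lower rate, yet pooled Dr. Halvorsen does — Simpson's reversal.
Triage acuity satisfies the back-door criterion: it is not a descendant of the surgeon, and it blocks the spurious path from surgeon to outcome. Adjusting for it (i.e., using the within-triage acuity rates) gives the causal effect.
Standardising Dr. Lee to the population triage acuity mix: 0.398·1/57 + 0.333·28/200 + 0.268·144/343 = 0.166.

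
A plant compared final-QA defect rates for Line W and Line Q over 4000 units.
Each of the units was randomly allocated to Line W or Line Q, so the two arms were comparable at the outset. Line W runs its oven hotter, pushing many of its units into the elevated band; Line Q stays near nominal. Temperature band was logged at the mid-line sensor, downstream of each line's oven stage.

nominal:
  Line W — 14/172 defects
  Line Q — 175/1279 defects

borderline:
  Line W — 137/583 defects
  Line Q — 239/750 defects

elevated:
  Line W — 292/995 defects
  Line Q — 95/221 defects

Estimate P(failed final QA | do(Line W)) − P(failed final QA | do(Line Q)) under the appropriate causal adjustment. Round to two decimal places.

+0.03

Within every in-process temperature band level Line W has the lower rate, yet pooled Line Q does — Simpson's reversal.
In-process temperature band lies on the pathway line → in-process temperature band → outcome, so adjusting for it blocks the indirect effect. For the total causal effect of line, use the unadjusted pooled rates.
The causal difference is the pooled difference: 0.253 − 0.226 = +0.027.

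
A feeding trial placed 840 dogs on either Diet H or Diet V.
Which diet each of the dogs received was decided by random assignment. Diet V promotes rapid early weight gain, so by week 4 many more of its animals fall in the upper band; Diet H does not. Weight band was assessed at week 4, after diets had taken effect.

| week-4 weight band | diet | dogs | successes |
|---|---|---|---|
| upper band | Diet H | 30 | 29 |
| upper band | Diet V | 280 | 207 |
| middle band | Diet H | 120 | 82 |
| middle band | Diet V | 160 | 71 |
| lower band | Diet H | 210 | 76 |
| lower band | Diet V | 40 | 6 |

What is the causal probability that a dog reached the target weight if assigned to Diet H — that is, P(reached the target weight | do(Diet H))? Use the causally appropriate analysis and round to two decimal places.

Diet H is higher inside every week-4 weight band stratum but Diet V is higher in aggregate. Whether to stratify depends on how week-4 weight band relates to the diet.
Week-4 weight band lies on the pathway diet → week-4 weight band → outcome, so adjusting for it blocks the indirect effect. For the total causal effect of diet, use the unadjusted pooled rates.
So P(outcome | do(Diet H)) is just the pooled rate for Diet H: 187/360 = 0.519.

0.52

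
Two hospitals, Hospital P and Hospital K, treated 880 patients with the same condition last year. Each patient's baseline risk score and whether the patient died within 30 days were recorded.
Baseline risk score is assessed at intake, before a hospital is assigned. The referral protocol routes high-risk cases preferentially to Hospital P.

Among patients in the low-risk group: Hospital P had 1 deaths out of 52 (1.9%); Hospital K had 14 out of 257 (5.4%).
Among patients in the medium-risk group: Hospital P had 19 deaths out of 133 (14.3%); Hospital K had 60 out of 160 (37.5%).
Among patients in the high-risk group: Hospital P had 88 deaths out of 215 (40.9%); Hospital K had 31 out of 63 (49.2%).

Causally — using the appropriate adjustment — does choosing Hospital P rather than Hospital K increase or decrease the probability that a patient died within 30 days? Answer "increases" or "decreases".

decreases

Within every baseline risk score level Hospital P has the lower rate, yet pooled Hospital K does — Simpson's reversal.
Baseline risk score satisfies the back-door criterion: it is not a descendant of the hospital, and it blocks the spurious path from hospital to outcome. Adjusting for it (i.e., using the within-baseline risk score rates) gives the causal effect.
Within each level — low-risk: 1.9% vs 5.4%; medium-risk: 14.3% vs 37.5%; high-risk: 40.9% vs 49.2% — Hospital P is lower every time.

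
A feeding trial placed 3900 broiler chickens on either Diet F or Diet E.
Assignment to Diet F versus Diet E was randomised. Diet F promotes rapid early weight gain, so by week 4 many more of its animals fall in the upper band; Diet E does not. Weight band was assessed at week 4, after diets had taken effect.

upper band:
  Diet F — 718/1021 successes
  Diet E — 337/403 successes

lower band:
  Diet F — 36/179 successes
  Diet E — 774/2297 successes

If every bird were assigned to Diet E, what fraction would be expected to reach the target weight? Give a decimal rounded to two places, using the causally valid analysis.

0.41

The stratified and pooled comparisons disagree (Diet E wins within each week-4 weight band; Diet F wins overall), so the answer turns on the causal role of week-4 weight band.
The distribution of week-4 weight band is itself part of what the diet does — it is an intermediate outcome. Holding it fixed would remove that part of the effect; the total effect is the pooled difference.
So P(outcome | do(Diet E)) is just the pooled rate for Diet E: 1111/2700 = 0.411.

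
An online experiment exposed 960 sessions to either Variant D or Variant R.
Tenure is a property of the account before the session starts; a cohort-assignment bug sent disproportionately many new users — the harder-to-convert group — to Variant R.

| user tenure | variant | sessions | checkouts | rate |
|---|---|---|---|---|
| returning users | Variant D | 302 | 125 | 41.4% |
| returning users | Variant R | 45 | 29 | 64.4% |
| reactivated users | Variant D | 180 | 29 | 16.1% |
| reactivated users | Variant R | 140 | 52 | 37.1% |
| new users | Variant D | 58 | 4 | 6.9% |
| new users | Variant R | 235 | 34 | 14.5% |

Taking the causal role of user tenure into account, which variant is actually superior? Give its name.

Within every user tenure level Variant R has the higher rate, yet pooled Variant D does — Simpson's reversal.
The imbalance in user tenure arose from how sessions were allocated, not from anything the variant did; and user tenure independently affects the outcome. The pooled gap is confounded — condition on user tenure.
Within each level — returning users: 41.4% vs 64.4%; reactivated users: 16.1% vs 37.1%; new users: 6.9% vs 14.5% — Variant R is higher every time.

Variant R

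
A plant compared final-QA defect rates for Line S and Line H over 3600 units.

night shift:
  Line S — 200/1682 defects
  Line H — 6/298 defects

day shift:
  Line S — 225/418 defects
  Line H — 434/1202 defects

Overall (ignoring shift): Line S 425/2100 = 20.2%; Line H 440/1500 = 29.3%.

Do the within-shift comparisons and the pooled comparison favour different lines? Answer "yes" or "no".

Within each shift level (night shift 11.9% vs 2.0%; day shift 53.8% vs 36.1%), Line H has the lower rate every time. Pooled: 20.2% vs 29.3% — Line S has the lower rate overall. The two comparisons disagree.

yes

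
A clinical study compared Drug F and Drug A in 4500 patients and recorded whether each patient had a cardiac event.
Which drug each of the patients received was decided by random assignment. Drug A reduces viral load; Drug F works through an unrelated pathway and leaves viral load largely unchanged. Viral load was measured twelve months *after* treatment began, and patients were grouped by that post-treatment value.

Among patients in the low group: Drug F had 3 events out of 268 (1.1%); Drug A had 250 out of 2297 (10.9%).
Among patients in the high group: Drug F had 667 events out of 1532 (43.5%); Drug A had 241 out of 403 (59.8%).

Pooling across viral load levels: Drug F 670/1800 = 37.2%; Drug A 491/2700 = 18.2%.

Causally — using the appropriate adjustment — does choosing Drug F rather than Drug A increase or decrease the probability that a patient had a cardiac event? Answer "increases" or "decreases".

The stratified and pooled comparisons disagree (Drug F wins within each viral load; Drug A wins overall), so the answer turns on the causal role of viral load.
Viral load lies on the pathway drug → viral load → outcome, so adjusting for it blocks the indirect effect. For the total causal effect of drug, use the unadjusted pooled rates.
Pooled: Drug F 37.2% vs Drug A 18.2%; Drug A is lower overall.

increases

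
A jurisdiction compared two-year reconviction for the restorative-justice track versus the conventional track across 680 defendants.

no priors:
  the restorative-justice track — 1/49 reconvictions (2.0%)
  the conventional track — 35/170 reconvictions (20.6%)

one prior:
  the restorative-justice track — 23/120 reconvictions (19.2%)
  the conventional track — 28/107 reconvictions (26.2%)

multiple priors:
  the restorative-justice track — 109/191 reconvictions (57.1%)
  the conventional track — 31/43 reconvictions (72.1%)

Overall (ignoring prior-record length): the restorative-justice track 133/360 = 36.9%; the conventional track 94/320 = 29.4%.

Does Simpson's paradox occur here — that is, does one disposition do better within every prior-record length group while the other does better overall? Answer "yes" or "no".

Within each prior-record length level (no priors 2.0% vs 20.6%; one prior 19.2% vs 26.2%; multiple priors 57.1% vs 72.1%), the restorative-justice track has the lower rate every time. Pooled: 36.9% vs 29.4% — the conventional track has the lower rate overall. The two comparisons disagree.

yes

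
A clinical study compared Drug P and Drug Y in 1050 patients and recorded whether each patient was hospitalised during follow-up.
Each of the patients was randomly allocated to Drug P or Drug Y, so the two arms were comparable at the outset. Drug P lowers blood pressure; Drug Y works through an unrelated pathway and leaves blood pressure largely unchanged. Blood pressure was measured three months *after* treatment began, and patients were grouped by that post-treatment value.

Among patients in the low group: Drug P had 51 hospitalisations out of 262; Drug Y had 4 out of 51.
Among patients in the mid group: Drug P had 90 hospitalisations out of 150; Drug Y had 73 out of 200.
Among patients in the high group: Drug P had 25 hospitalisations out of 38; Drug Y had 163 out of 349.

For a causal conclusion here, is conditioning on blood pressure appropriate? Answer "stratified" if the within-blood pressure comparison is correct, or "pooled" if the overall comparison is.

Stratifying would compare drugs among patients the drugs themselves sorted into blood pressure groups — a form of selection on an intermediate. The unconditioned pooled rates give the total causal effect.
Pooled: Drug P 36.9% vs Drug Y 40.0%; Drug P is lower overall.

pooled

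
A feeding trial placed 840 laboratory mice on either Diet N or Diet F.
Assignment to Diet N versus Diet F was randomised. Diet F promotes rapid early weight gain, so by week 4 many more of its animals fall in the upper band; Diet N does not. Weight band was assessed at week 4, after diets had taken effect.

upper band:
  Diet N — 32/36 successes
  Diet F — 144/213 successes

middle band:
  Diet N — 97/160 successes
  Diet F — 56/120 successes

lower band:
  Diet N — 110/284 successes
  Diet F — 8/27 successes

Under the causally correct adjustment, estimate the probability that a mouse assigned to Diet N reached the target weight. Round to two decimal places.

Week-4 weight band is recorded after the diet and is itself shifted by it — it sits on the causal path from diet to outcome. Conditioning on a mediator would strip out part of the effect we want; the pooled comparison gives the total causal effect.
So P(outcome | do(Diet N)) is just the pooled rate for Diet N: 239/480 = 0.498.

0.50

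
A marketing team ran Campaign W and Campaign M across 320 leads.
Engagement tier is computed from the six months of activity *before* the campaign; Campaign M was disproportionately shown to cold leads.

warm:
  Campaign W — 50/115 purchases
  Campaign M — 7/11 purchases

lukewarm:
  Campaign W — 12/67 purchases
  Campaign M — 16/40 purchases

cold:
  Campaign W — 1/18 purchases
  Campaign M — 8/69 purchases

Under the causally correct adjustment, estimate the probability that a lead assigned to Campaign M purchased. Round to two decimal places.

0.42

The imbalance in engagement tier arose from how leads were allocated, not from anything the campaign did; and engagement tier independently affects the outcome. The pooled gap is confounded — condition on engagement tier.
Standardising Campaign M to the population engagement tier mix: 0.394·7/11 + 0.334·16/40 + 0.272·8/69 = 0.416.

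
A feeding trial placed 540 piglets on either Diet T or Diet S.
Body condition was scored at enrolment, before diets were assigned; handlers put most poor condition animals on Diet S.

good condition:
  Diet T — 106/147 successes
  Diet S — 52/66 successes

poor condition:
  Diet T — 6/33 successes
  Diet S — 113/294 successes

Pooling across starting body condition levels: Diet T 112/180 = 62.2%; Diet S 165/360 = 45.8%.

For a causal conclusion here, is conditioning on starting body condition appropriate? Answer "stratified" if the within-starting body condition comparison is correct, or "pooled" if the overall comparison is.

Starting body condition differs across diets for reasons unrelated to any effect of the diet itself, and it separately predicts the outcome — a classic confounder. We must compare within starting body condition levels.
Within each level — good condition: 72.1% vs 78.8%; poor condition: 18.2% vs 38.4% — Diet S is higher every time.

stratified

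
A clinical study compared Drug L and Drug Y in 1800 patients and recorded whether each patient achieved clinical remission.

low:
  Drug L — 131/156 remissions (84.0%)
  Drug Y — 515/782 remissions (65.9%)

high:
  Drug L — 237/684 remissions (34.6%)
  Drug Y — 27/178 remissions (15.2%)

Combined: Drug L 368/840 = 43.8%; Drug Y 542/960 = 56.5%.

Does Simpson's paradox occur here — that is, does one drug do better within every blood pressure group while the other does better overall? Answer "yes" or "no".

yes

Within each blood pressure level (low 84.0% vs 65.9%; high 34.6% vs 15.2%), Drug L has the higher rate every time. Pooled: 43.8% vs 56.5% — Drug Y has the higher rate overall. The two comparisons disagree.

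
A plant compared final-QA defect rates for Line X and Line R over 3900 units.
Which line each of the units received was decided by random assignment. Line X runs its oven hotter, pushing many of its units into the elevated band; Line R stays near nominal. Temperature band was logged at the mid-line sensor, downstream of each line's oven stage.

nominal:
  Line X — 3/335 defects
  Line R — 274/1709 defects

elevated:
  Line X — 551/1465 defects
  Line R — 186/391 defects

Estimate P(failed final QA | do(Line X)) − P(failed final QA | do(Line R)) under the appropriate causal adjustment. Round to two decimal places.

In-process temperature band lies on the pathway line → in-process temperature band → outcome, so adjusting for it blocks the indirect effect. For the total causal effect of line, use the unadjusted pooled rates.
The causal difference is the pooled difference: 0.308 − 0.219 = +0.089.

+0.09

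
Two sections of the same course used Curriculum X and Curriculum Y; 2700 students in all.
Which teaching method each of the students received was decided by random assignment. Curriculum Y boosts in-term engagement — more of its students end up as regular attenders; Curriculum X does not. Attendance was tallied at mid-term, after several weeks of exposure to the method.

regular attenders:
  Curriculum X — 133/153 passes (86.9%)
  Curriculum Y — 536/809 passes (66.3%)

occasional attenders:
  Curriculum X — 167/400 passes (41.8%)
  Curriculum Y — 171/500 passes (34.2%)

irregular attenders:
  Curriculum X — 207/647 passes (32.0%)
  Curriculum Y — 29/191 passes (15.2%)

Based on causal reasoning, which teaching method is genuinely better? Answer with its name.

Curriculum Y

Mid-term attendance here is a post-treatment variable shaped by the teaching method; conditioning on it would introduce bias rather than remove it. The overall comparison is the causal one.
Pooled: Curriculum X 42.2% vs Curriculum Y 49.1%; Curriculum Y is higher overall.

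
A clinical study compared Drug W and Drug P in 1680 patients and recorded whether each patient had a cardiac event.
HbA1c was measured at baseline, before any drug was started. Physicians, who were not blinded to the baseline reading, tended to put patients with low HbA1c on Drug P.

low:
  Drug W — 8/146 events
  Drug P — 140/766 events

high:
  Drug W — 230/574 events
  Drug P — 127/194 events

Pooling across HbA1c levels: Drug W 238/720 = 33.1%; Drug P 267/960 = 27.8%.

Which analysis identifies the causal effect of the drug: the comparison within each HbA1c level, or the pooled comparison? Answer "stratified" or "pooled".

stratified

Nothing the drug does changes HbA1c; the imbalance is an allocation artefact. With HbA1c also predicting the outcome, the pooled figure is confounded, and the within-stratum comparison is the causal one.
Within each level — low: 5.5% vs 18.3%; high: 40.1% vs 65.5% — Drug W is lower every time.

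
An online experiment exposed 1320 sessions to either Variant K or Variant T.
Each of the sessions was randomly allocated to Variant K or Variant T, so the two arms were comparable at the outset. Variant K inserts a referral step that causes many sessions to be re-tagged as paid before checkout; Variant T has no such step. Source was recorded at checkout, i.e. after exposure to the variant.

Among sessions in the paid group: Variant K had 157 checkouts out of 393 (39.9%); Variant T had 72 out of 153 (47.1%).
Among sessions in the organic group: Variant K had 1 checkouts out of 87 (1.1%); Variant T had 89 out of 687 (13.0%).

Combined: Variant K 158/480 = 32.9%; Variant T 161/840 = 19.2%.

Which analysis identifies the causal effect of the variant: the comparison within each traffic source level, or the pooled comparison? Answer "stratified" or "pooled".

The distribution of traffic source is itself part of what the variant does — it is an intermediate outcome. Holding it fixed would remove that part of the effect; the total effect is the pooled difference.
Pooled: Variant K 32.9% vs Variant T 19.2%; Variant K is higher overall.

pooled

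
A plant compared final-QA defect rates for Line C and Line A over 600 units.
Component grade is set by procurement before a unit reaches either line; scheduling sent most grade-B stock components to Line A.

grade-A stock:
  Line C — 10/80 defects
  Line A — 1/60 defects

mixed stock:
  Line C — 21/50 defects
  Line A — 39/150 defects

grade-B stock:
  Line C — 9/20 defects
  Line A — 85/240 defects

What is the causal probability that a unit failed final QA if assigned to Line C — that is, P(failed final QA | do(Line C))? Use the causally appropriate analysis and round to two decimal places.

0.36

Within every component grade level Line A has the lower rate, yet pooled Line C does — Simpson's reversal.
Since component grade is a pre-existing factor (not a product of the line) and it affects the outcome on its own, it is a confounder. The stratified rates, not the pooled rate, identify the causal effect.
Standardising Line C to the population component grade mix: 0.233·10/80 + 0.333·21/50 + 0.433·9/20 = 0.364.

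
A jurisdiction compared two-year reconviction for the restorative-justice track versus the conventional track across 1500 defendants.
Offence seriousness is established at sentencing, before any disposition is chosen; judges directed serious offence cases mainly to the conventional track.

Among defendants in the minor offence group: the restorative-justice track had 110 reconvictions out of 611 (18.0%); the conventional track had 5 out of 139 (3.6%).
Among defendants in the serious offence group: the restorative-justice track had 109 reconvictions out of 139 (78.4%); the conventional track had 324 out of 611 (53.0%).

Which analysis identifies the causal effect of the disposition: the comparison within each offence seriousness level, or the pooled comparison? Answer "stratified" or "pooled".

stratified

Offence seriousness differs across dispositions for reasons unrelated to any effect of the disposition itself, and it separately predicts the outcome — a classic confounder. We must compare within offence seriousness levels.
Within each level — minor offence: 18.0% vs 3.6%; serious offence: 78.4% vs 53.0% — the conventional track is lower every time.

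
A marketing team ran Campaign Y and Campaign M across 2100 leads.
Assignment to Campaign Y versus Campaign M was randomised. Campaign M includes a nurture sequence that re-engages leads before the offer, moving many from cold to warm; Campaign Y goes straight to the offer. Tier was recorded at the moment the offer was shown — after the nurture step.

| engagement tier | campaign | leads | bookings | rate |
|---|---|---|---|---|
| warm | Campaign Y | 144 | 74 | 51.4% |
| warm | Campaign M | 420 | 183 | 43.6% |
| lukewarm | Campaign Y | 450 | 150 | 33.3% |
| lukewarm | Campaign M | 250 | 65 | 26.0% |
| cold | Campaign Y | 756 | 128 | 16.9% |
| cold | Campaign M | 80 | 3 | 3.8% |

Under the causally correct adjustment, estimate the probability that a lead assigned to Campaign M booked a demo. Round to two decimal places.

The stratified and pooled comparisons disagree (Campaign Y wins within each engagement tier; Campaign M wins overall), so the answer turns on the causal role of engagement tier.
Engagement tier here is a post-treatment variable shaped by the campaign; conditioning on it would introduce bias rather than remove it. The overall comparison is the causal one.
So P(outcome | do(Campaign M)) is just the pooled rate for Campaign M: 251/750 = 0.335.

0.33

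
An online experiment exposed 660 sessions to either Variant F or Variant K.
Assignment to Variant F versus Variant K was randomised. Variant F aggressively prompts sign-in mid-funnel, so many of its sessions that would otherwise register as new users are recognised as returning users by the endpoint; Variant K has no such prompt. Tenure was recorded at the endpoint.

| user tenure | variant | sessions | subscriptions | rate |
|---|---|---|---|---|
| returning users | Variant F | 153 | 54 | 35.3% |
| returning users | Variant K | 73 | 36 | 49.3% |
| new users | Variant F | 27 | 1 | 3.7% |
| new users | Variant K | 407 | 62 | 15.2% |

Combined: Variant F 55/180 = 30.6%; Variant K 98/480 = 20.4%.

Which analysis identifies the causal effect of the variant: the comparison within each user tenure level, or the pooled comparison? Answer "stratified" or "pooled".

Within every user tenure level Variant K has the higher rate, yet pooled Variant F does — Simpson's reversal.
User tenure is downstream of the variant. One should not condition on a consequence of treatment, so the overall rates are the right comparison.
Pooled: Variant F 30.6% vs Variant K 20.4%; Variant F is higher overall.

pooled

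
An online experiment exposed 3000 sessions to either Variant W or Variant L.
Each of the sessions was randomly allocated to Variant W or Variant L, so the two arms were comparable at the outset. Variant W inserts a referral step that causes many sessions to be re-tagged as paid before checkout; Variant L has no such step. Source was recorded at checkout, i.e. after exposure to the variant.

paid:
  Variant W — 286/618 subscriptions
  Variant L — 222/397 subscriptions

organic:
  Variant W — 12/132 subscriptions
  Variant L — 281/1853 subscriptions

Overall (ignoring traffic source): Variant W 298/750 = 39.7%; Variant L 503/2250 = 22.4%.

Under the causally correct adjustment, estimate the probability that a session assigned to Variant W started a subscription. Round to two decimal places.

The stratified and pooled comparisons disagree (Variant L wins within each traffic source; Variant W wins overall), so the answer turns on the causal role of traffic source.
Stratifying would compare variants among sessions the variants themselves sorted into traffic source groups — a form of selection on an intermediate. The unconditioned pooled rates give the total causal effect.
So P(outcome | do(Variant W)) is just the pooled rate for Variant W: 298/750 = 0.397.

0.40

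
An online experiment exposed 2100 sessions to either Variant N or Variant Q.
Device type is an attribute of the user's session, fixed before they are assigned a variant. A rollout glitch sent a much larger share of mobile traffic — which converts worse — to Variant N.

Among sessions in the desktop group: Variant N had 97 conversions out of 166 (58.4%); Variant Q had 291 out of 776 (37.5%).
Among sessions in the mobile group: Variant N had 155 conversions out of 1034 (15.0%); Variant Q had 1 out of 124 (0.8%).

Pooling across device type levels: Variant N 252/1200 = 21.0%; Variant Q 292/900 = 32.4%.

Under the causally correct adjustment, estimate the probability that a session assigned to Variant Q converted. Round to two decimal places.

Since device type is a pre-existing factor (not a product of the variant) and it affects the outcome on its own, it is a confounder. The stratified rates, not the pooled rate, identify the causal effect.
Standardising Variant Q to the population device type mix: 0.449·291/776 + 0.551·1/124 = 0.173.

0.17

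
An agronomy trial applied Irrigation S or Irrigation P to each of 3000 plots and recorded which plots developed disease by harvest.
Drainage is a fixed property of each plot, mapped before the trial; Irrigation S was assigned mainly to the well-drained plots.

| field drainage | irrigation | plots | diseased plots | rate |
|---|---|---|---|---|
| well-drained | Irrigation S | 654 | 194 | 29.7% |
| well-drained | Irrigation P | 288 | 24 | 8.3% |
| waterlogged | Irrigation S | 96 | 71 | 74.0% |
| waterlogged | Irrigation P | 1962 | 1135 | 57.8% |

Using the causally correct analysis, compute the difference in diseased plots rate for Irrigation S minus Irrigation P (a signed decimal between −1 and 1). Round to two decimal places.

Within every field drainage level Irrigation P has the lower rate, yet pooled Irrigation S does — Simpson's reversal.
Here field drainage is a common cause — it drives both which irrigation a case falls under and the outcome. The crude comparison mixes populations; the stratum-specific rates are the causally relevant ones.
Adjusting over the population distribution of field drainage: 0.314·(0.297−0.083) + 0.686·(0.740−0.578) = +0.177.

+0.18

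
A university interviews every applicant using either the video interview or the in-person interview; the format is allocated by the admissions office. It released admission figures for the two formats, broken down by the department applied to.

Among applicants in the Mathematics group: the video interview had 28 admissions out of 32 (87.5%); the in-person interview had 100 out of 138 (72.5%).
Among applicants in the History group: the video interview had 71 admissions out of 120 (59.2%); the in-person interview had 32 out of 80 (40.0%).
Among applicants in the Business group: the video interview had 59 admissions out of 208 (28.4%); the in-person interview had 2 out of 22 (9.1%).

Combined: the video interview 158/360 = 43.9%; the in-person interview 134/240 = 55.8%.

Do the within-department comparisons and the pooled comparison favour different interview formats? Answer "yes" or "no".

yes

Within each department level (Mathematics 87.5% vs 72.5%; History 59.2% vs 40.0%; Business 28.4% vs 9.1%), the video interview has the higher rate every time. Pooled: 43.9% vs 55.8% — the in-person interview has the higher rate overall. The two comparisons disagree.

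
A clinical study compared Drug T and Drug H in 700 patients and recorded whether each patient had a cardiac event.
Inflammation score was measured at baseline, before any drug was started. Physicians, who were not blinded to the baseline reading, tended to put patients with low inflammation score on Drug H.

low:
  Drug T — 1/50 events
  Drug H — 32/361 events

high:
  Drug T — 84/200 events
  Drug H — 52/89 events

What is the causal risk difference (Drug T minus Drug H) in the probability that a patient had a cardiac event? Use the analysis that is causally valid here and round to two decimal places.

Inflammation score satisfies the back-door criterion: it is not a descendant of the drug, and it blocks the spurious path from drug to outcome. Adjusting for it (i.e., using the within-inflammation score rates) gives the causal effect.
Adjusting over the population distribution of inflammation score: 0.587·(0.020−0.089) + 0.413·(0.420−0.584) = -0.108.

-0.11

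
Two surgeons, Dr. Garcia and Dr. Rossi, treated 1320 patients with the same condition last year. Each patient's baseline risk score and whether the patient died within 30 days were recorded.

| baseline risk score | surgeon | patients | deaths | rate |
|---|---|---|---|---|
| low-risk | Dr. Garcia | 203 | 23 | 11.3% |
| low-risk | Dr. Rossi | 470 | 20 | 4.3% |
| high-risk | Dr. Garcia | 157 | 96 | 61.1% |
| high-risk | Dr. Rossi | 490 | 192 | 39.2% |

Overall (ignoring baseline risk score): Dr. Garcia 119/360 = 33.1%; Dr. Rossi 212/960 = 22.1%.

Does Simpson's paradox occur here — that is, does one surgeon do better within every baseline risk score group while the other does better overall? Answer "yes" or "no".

Within each baseline risk score level (low-risk 11.3% vs 4.3%; high-risk 61.1% vs 39.2%), Dr. Rossi has the lower rate every time. Pooled: 33.1% vs 22.1% — Dr. Rossi has the lower rate overall. They agree.

no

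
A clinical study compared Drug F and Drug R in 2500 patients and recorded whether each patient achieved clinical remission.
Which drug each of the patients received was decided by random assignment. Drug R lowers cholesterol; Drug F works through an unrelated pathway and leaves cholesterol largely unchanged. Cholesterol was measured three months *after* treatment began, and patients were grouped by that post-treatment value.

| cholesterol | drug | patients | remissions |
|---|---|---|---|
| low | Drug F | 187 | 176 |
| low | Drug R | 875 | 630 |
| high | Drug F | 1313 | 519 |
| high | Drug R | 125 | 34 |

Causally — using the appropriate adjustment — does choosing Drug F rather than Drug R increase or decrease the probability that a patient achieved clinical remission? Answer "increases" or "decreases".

The stratified and pooled comparisons disagree (Drug F wins within each cholesterol; Drug R wins overall), so the answer turns on the causal role of cholesterol.
Cholesterol lies on the pathway drug → cholesterol → outcome, so adjusting for it blocks the indirect effect. For the total causal effect of drug, use the unadjusted pooled rates.
Pooled: Drug F 46.3% vs Drug R 66.4%; Drug R is higher overall.

decreases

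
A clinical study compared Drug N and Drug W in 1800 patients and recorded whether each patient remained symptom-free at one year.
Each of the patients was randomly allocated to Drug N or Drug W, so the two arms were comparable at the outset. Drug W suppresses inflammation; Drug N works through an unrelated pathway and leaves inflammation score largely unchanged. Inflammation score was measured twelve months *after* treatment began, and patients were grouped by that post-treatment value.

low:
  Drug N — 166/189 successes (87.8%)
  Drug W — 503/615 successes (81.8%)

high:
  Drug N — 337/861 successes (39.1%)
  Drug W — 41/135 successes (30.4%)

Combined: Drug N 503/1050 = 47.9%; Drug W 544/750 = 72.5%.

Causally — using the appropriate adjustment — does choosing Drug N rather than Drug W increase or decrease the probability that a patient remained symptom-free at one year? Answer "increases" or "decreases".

decreases

The inflammation score-specific comparison favours Drug N throughout, but the pooled figures favour Drug W. The question is whether to condition on inflammation score.
Inflammation score is downstream of the drug. One should not condition on a consequence of treatment, so the overall rates are the right comparison.
Pooled: Drug N 47.9% vs Drug W 72.5%; Drug W is higher overall.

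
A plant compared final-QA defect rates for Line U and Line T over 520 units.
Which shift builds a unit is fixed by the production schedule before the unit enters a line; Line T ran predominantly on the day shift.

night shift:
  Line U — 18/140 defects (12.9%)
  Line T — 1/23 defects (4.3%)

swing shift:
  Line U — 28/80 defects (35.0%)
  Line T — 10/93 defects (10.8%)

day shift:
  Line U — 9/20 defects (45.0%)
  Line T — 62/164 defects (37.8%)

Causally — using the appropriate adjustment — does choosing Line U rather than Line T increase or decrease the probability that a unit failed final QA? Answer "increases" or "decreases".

increases

Shift is set before the line has any effect — it is not caused by the line — and it independently drives the outcome. That makes it a confounder, so the causal comparison is within shift levels.
Within each level — night shift: 12.9% vs 4.3%; swing shift: 35.0% vs 10.8%; day shift: 45.0% vs 37.8% — Line T is lower every time.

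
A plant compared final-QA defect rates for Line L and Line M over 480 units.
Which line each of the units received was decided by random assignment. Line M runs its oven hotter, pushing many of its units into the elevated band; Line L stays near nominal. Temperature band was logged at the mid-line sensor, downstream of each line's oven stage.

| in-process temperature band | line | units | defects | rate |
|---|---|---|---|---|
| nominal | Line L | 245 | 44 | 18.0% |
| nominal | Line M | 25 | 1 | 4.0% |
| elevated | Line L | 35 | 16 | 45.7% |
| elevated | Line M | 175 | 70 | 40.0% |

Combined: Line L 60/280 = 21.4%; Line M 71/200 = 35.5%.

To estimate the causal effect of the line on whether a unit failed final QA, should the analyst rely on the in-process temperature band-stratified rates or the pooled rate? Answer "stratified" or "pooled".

pooled

The stratified and pooled comparisons disagree (Line M wins within each in-process temperature band; Line L wins overall), so the answer turns on the causal role of in-process temperature band.
In-process temperature band here is a post-treatment variable shaped by the line; conditioning on it would introduce bias rather than remove it. The overall comparison is the causal one.
Pooled: Line L 21.4% vs Line M 35.5%; Line L is lower overall.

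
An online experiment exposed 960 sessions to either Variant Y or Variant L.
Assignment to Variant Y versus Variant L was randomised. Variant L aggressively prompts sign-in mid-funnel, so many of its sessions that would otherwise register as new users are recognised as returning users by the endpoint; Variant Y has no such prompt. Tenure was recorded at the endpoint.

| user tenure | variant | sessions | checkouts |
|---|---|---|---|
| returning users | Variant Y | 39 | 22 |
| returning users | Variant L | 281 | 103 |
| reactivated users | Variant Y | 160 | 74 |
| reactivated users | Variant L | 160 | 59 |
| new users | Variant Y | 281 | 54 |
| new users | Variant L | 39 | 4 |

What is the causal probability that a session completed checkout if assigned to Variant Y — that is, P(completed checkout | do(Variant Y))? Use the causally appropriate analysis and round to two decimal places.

0.31

The distribution of user tenure is itself part of what the variant does — it is an intermediate outcome. Holding it fixed would remove that part of the effect; the total effect is the pooled difference.
So P(outcome | do(Variant Y)) is just the pooled rate for Variant Y: 150/480 = 0.312.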